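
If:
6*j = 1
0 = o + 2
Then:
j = 1/6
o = -2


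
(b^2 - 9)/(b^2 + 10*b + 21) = (b - 3)/(b + 7)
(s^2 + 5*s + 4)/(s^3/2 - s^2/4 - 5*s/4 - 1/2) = 4*(s + 4)/(2*s^2 - 3*s - 2)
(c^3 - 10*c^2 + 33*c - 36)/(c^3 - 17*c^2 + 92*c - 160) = (c^2 - 6*c + 9)/(c^2 - 13*c + 40)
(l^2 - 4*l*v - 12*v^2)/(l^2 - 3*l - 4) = (-l^2 + 4*l*v + 12*v^2)/(-l^2 + 3*l + 4)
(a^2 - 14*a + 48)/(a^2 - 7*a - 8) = (a - 6)/(a + 1)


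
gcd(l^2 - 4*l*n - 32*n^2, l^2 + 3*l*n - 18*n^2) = 1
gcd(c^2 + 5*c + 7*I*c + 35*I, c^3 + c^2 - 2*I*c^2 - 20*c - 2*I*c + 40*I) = c + 5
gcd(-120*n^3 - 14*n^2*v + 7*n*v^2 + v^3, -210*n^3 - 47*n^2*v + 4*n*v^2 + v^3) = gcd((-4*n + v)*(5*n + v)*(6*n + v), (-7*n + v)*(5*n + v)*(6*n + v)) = 30*n^2 + 11*n*v + v^2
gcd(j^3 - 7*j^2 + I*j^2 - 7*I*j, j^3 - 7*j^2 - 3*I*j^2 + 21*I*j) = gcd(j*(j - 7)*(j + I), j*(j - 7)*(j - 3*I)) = j^2 - 7*j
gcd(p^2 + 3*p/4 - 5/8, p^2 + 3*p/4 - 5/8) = p^2 + 3*p/4 - 5/8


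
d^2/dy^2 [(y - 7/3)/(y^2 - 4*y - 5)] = 2*((19 - 9*y)*(-y^2 + 4*y + 5) - 4*(y - 2)^2*(3*y - 7))/(3*(-y^2 + 4*y + 5)^3)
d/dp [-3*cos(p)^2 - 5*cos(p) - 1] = (6*cos(p) + 5)*sin(p)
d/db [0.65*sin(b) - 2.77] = 0.65*cos(b)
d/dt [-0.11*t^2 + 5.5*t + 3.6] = 5.5 - 0.22*t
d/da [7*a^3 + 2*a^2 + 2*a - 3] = 21*a^2 + 4*a + 2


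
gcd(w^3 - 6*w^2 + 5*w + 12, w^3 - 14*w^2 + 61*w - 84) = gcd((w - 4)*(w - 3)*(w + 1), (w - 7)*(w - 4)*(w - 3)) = w^2 - 7*w + 12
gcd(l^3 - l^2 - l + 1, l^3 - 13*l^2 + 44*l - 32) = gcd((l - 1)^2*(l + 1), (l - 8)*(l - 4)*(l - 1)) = l - 1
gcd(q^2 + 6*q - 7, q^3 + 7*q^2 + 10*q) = 1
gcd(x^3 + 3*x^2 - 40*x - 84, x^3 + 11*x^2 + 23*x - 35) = x + 7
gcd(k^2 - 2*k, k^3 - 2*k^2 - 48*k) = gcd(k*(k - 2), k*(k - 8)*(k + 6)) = k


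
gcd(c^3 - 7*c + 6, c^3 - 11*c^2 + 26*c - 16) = c^2 - 3*c + 2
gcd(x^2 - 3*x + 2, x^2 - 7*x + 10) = x - 2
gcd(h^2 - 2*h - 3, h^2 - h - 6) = h - 3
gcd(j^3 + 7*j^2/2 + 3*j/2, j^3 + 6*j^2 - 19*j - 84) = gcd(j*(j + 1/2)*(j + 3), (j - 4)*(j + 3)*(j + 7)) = j + 3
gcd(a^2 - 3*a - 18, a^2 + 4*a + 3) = a + 3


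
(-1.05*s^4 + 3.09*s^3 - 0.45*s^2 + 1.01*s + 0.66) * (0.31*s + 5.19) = -0.3255*s^5 - 4.4916*s^4 + 15.8976*s^3 - 2.0224*s^2 + 5.4465*s + 3.4254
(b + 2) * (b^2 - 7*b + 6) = b^3 - 5*b^2 - 8*b + 12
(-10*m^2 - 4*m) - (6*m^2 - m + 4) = -16*m^2 - 3*m - 4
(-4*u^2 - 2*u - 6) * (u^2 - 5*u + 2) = -4*u^4 + 18*u^3 - 4*u^2 + 26*u - 12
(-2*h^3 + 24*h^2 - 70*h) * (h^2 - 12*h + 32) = -2*h^5 + 48*h^4 - 422*h^3 + 1608*h^2 - 2240*h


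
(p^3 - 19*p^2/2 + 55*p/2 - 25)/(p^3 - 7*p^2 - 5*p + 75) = (p^2 - 9*p/2 + 5)/(p^2 - 2*p - 15)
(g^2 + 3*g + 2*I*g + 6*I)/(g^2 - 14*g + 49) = (g^2 + g*(3 + 2*I) + 6*I)/(g^2 - 14*g + 49)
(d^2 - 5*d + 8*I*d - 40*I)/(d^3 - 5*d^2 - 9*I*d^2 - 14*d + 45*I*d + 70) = (d + 8*I)/(d^2 - 9*I*d - 14)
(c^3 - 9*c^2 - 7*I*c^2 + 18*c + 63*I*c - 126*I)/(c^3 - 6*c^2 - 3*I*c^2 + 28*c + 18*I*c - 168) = (c - 3)/(c + 4*I)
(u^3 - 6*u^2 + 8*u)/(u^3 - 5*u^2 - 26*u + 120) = u*(u - 2)/(u^2 - u - 30)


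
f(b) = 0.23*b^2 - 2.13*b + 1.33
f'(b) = 0.46*b - 2.13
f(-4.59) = 15.95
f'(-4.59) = -4.24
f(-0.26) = 1.90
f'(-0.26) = -2.25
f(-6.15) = 23.13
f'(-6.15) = -4.96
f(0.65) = 0.04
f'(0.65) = -1.83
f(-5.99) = 22.34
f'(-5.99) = -4.89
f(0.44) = 0.44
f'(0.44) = -1.93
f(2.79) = -2.82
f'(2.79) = -0.85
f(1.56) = -1.43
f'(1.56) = -1.41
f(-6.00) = 22.39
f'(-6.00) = -4.89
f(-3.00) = 9.79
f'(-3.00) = -3.51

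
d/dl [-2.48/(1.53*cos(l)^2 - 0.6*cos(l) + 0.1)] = (1.488 - 7.5888*cos(l))*sin(l)/(1.53*cos(l)^2 - 0.6*cos(l) + 0.1)^2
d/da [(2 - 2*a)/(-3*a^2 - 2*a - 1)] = 6*(-a^2 + 2*a + 1)/(9*a^4 + 12*a^3 + 10*a^2 + 4*a + 1)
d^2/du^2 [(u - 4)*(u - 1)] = 2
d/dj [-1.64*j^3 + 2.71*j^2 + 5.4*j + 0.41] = -4.92*j^2 + 5.42*j + 5.4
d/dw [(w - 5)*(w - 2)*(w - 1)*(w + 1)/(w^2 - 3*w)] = 2*(w^5 - 8*w^4 + 21*w^3 - 17*w^2 + 10*w - 15)/(w^2*(w^2 - 6*w + 9))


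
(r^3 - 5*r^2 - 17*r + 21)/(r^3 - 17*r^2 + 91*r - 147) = (r^2 + 2*r - 3)/(r^2 - 10*r + 21)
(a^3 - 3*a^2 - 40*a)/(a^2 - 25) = a*(a - 8)/(a - 5)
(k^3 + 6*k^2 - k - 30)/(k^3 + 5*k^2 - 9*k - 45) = (k - 2)/(k - 3)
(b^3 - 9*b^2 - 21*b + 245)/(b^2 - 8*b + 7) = (b^2 - 2*b - 35)/(b - 1)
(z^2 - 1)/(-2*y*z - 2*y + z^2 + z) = (1 - z)/(2*y - z)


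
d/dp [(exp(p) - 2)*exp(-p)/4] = exp(-p)/2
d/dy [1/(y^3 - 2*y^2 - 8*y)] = (-3*y^2 + 4*y + 8)/(y^2*(-y^2 + 2*y + 8)^2)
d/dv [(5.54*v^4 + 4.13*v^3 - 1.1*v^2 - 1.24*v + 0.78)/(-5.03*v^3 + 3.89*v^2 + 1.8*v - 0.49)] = (-27.8662*v^6 + 43.1012*v^5 + 40.4487*v^4 - 8.46479999999999*v^3 + 8.5427*v^2 - 4.9904*v - 0.7964)/(25.3009*v^6 - 39.1334*v^5 - 2.9759*v^4 + 18.9334*v^3 - 0.5722*v^2 - 1.764*v + 0.2401)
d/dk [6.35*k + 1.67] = 6.35000000000000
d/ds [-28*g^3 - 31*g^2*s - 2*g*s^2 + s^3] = -31*g^2 - 4*g*s + 3*s^2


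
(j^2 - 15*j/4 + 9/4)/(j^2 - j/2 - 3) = (-4*j^2 + 15*j - 9)/(2*(-2*j^2 + j + 6))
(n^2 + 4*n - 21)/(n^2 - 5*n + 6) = (n + 7)/(n - 2)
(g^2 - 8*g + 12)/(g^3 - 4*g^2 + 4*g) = (g - 6)/(g*(g - 2))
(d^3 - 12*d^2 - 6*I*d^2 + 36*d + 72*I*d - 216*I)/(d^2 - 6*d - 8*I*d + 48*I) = (d^2 - 6*d*(1 + I) + 36*I)/(d - 8*I)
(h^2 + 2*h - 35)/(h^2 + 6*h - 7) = (h - 5)/(h - 1)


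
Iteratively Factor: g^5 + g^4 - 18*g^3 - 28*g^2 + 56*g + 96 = (g - 2)*(g^4 + 3*g^3 - 12*g^2 - 52*g - 48) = (g - 4)*(g - 2)*(g^3 + 7*g^2 + 16*g + 12) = (g - 4)*(g - 2)*(g + 2)*(g^2 + 5*g + 6) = (g - 4)*(g - 2)*(g + 2)*(g + 3)*(g + 2)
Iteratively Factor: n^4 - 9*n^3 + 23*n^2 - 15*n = (n - 3)*(n^3 - 6*n^2 + 5*n) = (n - 5)*(n - 3)*(n^2 - n) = n*(n - 5)*(n - 3)*(n - 1)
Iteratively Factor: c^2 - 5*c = (c)*(c - 5)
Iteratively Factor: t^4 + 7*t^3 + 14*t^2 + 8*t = (t + 4)*(t^3 + 3*t^2 + 2*t) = (t + 1)*(t + 4)*(t^2 + 2*t) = (t + 1)*(t + 2)*(t + 4)*(t)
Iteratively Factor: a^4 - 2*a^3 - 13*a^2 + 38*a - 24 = (a + 4)*(a^3 - 6*a^2 + 11*a - 6) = (a - 1)*(a + 4)*(a^2 - 5*a + 6) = (a - 3)*(a - 1)*(a + 4)*(a - 2)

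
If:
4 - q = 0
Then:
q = 4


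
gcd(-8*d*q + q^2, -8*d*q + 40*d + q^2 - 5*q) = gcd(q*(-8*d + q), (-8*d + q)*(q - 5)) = -8*d + q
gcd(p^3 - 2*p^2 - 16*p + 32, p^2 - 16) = p^2 - 16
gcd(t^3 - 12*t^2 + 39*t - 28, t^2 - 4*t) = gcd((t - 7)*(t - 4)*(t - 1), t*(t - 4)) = t - 4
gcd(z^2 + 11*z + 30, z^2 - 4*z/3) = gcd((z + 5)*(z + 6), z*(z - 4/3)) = 1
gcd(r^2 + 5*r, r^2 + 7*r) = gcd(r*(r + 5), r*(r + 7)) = r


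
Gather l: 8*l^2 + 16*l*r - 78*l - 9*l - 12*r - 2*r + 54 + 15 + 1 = 8*l^2 + l*(16*r - 87) - 14*r + 70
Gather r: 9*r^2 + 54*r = 9*r^2 + 54*r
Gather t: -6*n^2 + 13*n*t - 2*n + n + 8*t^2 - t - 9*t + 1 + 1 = -6*n^2 - n + 8*t^2 + t*(13*n - 10) + 2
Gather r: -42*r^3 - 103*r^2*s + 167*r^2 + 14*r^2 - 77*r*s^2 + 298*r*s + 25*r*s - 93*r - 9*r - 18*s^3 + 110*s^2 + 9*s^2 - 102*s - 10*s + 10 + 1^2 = -42*r^3 + r^2*(181 - 103*s) + r*(-77*s^2 + 323*s - 102) - 18*s^3 + 119*s^2 - 112*s + 11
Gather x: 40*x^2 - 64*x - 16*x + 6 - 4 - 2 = 40*x^2 - 80*x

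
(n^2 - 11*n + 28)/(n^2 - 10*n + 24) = (n - 7)/(n - 6)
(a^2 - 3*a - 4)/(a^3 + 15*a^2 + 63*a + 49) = (a - 4)/(a^2 + 14*a + 49)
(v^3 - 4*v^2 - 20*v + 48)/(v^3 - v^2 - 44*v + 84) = (v + 4)/(v + 7)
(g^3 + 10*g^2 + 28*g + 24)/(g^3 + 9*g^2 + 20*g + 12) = (g + 2)/(g + 1)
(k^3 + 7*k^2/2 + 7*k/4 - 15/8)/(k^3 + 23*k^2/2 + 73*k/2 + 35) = (k^2 + k - 3/4)/(k^2 + 9*k + 14)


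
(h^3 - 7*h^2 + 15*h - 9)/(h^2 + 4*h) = (h^3 - 7*h^2 + 15*h - 9)/(h*(h + 4))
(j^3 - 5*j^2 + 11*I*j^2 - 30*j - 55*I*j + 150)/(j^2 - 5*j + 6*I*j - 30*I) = j + 5*I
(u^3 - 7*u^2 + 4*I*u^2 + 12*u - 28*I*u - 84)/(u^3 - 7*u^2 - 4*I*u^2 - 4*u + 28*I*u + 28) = (u + 6*I)/(u - 2*I)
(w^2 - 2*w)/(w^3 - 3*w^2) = (w - 2)/(w*(w - 3))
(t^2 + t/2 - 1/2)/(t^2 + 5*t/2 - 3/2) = (t + 1)/(t + 3)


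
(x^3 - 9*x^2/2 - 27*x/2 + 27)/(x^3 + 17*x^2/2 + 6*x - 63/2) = (x - 6)/(x + 7)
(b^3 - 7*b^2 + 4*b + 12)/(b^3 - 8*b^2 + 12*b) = (b + 1)/b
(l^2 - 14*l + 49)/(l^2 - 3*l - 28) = (l - 7)/(l + 4)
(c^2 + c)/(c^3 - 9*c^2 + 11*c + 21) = c/(c^2 - 10*c + 21)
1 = 1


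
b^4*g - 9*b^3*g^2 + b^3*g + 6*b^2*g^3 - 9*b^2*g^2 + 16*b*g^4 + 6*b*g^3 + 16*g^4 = (b - 8*g)*(b - 2*g)*(b + g)*(b*g + g)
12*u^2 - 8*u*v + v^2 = (-6*u + v)*(-2*u + v)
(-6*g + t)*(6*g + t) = -36*g^2 + t^2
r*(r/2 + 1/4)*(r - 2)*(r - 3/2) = r^4/2 - 3*r^3/2 + 5*r^2/8 + 3*r/4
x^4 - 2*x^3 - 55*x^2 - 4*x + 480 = (x - 8)*(x - 3)*(x + 4)*(x + 5)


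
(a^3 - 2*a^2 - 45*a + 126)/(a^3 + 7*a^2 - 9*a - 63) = (a - 6)/(a + 3)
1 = 1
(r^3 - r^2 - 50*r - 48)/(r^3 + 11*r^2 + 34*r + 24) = (r - 8)/(r + 4)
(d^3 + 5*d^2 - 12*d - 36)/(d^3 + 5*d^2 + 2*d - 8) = (d^2 + 3*d - 18)/(d^2 + 3*d - 4)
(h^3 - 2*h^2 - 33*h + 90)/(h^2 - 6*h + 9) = (h^2 + h - 30)/(h - 3)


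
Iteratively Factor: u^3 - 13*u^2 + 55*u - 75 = (u - 5)*(u^2 - 8*u + 15) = (u - 5)^2*(u - 3)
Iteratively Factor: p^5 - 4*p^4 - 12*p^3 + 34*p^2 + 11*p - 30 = (p + 3)*(p^4 - 7*p^3 + 9*p^2 + 7*p - 10) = (p - 5)*(p + 3)*(p^3 - 2*p^2 - p + 2) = (p - 5)*(p + 1)*(p + 3)*(p^2 - 3*p + 2) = (p - 5)*(p - 2)*(p + 1)*(p + 3)*(p - 1)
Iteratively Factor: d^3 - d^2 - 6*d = (d + 2)*(d^2 - 3*d) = (d - 3)*(d + 2)*(d)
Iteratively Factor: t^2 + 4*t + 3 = (t + 1)*(t + 3)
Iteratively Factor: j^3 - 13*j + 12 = (j + 4)*(j^2 - 4*j + 3) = (j - 3)*(j + 4)*(j - 1)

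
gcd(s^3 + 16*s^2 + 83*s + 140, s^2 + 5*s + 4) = s + 4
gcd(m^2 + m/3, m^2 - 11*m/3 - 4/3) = m + 1/3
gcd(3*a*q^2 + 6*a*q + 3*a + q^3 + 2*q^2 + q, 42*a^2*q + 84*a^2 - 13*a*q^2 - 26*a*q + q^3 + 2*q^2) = 1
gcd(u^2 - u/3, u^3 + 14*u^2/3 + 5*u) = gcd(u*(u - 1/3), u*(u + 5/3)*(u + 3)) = u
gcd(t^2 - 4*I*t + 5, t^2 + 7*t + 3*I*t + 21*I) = 1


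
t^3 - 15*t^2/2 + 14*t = t*(t - 4)*(t - 7/2)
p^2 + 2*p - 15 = (p - 3)*(p + 5)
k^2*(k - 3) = k^3 - 3*k^2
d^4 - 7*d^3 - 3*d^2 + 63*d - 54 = (d - 6)*(d - 3)*(d - 1)*(d + 3)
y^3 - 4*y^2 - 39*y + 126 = (y - 7)*(y - 3)*(y + 6)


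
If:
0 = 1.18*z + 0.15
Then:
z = -0.13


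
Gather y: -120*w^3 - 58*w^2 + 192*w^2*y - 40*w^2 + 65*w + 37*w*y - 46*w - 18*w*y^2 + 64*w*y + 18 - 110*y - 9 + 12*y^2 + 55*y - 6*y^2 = -120*w^3 - 98*w^2 + 19*w + y^2*(6 - 18*w) + y*(192*w^2 + 101*w - 55) + 9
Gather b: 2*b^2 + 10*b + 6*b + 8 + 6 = 2*b^2 + 16*b + 14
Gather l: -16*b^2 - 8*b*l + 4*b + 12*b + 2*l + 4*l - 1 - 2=-16*b^2 + 16*b + l*(6 - 8*b) - 3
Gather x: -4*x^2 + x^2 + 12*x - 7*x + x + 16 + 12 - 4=-3*x^2 + 6*x + 24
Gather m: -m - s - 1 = -m - s - 1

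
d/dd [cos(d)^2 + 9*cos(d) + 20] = -(2*cos(d) + 9)*sin(d)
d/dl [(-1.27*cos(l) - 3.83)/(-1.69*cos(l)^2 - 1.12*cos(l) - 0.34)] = (2.1463*cos(l)^2 + 12.9454*cos(l) + 3.8578)*sin(l)/(2.8561*cos(l)^4 + 3.7856*cos(l)^3 + 2.4036*cos(l)^2 + 0.7616*cos(l) + 0.1156)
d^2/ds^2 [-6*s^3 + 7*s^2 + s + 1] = 14 - 36*s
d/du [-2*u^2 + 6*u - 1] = 6 - 4*u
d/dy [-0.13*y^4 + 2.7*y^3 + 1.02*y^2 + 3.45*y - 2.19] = -0.52*y^3 + 8.1*y^2 + 2.04*y + 3.45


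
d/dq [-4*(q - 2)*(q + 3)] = -8*q - 4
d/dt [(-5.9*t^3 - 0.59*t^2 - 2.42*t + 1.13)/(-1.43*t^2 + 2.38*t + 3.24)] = (8.437*t^4 - 28.084*t^3 - 62.2128*t^2 - 0.5914*t - 10.5302)/(2.0449*t^4 - 6.8068*t^3 - 3.602*t^2 + 15.4224*t + 10.4976)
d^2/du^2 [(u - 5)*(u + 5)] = 2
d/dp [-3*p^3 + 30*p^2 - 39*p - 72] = -9*p^2 + 60*p - 39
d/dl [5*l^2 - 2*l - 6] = 10*l - 2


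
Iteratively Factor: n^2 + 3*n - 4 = (n - 1)*(n + 4)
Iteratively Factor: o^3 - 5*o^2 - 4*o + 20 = (o + 2)*(o^2 - 7*o + 10) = (o - 2)*(o + 2)*(o - 5)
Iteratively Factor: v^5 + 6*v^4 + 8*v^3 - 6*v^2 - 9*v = (v - 1)*(v^4 + 7*v^3 + 15*v^2 + 9*v) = v*(v - 1)*(v^3 + 7*v^2 + 15*v + 9) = v*(v - 1)*(v + 3)*(v^2 + 4*v + 3) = v*(v - 1)*(v + 3)^2*(v + 1)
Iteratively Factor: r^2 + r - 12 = (r - 3)*(r + 4)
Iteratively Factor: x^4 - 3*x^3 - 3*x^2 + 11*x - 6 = (x - 1)*(x^3 - 2*x^2 - 5*x + 6) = (x - 1)^2*(x^2 - x - 6) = (x - 1)^2*(x + 2)*(x - 3)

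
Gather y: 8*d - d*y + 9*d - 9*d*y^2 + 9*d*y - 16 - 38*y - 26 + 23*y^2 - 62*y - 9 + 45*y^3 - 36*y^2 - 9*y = 17*d + 45*y^3 + y^2*(-9*d - 13) + y*(8*d - 109) - 51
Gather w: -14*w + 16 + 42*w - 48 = 28*w - 32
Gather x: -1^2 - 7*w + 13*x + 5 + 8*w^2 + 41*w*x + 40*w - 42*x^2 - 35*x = 8*w^2 + 33*w - 42*x^2 + x*(41*w - 22) + 4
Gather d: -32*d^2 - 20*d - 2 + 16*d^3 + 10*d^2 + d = 16*d^3 - 22*d^2 - 19*d - 2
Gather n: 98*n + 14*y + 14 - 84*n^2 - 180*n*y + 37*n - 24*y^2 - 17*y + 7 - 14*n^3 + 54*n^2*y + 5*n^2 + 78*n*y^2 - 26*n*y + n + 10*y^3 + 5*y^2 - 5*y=-14*n^3 + n^2*(54*y - 79) + n*(78*y^2 - 206*y + 136) + 10*y^3 - 19*y^2 - 8*y + 21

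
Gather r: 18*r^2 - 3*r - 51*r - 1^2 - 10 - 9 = 18*r^2 - 54*r - 20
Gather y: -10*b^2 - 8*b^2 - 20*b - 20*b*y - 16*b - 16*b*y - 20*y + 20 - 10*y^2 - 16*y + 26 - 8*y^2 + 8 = -18*b^2 - 36*b - 18*y^2 + y*(-36*b - 36) + 54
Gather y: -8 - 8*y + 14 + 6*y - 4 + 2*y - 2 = 0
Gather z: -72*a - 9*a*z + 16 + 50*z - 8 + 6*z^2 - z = -72*a + 6*z^2 + z*(49 - 9*a) + 8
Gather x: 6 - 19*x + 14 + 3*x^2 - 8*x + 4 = 3*x^2 - 27*x + 24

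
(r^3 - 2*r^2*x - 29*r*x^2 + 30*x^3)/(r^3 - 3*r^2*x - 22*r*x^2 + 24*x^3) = (r + 5*x)/(r + 4*x)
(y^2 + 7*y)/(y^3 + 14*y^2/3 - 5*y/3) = 3*(y + 7)/(3*y^2 + 14*y - 5)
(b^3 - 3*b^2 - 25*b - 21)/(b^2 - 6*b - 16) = (-b^3 + 3*b^2 + 25*b + 21)/(-b^2 + 6*b + 16)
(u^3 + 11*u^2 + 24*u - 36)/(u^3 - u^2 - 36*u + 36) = (u + 6)/(u - 6)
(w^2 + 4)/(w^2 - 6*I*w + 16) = (w - 2*I)/(w - 8*I)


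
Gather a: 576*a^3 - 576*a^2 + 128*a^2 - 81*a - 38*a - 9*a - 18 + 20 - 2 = 576*a^3 - 448*a^2 - 128*a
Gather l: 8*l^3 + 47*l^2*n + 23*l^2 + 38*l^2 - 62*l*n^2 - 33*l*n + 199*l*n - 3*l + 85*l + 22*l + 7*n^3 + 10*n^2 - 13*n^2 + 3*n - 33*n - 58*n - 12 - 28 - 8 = 8*l^3 + l^2*(47*n + 61) + l*(-62*n^2 + 166*n + 104) + 7*n^3 - 3*n^2 - 88*n - 48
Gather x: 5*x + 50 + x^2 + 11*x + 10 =x^2 + 16*x + 60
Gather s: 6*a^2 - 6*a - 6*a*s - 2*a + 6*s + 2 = 6*a^2 - 8*a + s*(6 - 6*a) + 2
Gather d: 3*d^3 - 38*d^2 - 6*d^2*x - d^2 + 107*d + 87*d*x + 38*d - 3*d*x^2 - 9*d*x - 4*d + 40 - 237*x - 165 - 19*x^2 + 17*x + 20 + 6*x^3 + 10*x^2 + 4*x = 3*d^3 + d^2*(-6*x - 39) + d*(-3*x^2 + 78*x + 141) + 6*x^3 - 9*x^2 - 216*x - 105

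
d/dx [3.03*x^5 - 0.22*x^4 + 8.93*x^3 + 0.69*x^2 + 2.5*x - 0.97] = 15.15*x^4 - 0.88*x^3 + 26.79*x^2 + 1.38*x + 2.5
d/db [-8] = 0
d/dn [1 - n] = -1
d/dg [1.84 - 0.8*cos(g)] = 0.8*sin(g)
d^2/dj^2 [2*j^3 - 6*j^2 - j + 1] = 12*j - 12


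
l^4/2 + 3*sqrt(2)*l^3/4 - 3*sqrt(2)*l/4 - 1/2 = (l/2 + 1/2)*(l - 1)*(l + sqrt(2)/2)*(l + sqrt(2))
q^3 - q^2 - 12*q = q*(q - 4)*(q + 3)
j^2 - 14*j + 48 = (j - 8)*(j - 6)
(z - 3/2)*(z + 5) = z^2 + 7*z/2 - 15/2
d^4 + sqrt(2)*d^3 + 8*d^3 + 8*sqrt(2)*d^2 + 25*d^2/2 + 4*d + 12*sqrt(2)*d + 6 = (d + 2)*(d + 6)*(sqrt(2)*d/2 + 1/2)*(sqrt(2)*d + 1)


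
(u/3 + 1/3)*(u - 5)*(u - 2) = u^3/3 - 2*u^2 + u + 10/3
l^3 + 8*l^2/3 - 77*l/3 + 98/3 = (l - 7/3)*(l - 2)*(l + 7)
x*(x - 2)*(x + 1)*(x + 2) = x^4 + x^3 - 4*x^2 - 4*x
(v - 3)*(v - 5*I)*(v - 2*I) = v^3 - 3*v^2 - 7*I*v^2 - 10*v + 21*I*v + 30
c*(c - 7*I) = c^2 - 7*I*c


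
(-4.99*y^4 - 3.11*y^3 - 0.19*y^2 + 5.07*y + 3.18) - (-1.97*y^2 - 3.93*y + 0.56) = -4.99*y^4 - 3.11*y^3 + 1.78*y^2 + 9.0*y + 2.62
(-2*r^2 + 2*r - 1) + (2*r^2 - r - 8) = r - 9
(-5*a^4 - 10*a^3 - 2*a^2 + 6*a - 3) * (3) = -15*a^4 - 30*a^3 - 6*a^2 + 18*a - 9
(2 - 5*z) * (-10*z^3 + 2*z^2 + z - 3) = 50*z^4 - 30*z^3 - z^2 + 17*z - 6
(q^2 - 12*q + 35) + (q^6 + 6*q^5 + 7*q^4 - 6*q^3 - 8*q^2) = q^6 + 6*q^5 + 7*q^4 - 6*q^3 - 7*q^2 - 12*q + 35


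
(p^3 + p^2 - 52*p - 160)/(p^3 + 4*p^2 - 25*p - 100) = (p - 8)/(p - 5)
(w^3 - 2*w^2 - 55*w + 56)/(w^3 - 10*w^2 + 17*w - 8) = (w + 7)/(w - 1)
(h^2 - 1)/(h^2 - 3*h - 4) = (h - 1)/(h - 4)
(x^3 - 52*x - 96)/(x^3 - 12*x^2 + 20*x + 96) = (x + 6)/(x - 6)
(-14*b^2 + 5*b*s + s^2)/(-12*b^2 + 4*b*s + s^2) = (7*b + s)/(6*b + s)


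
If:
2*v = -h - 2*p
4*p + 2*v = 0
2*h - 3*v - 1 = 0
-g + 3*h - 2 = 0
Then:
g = -7/5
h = 1/5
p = 1/10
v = -1/5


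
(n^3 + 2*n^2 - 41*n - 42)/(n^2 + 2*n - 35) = (n^2 - 5*n - 6)/(n - 5)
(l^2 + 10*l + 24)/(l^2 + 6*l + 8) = (l + 6)/(l + 2)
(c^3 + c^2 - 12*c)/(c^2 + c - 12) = c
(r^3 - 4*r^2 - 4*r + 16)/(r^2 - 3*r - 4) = (r^2 - 4)/(r + 1)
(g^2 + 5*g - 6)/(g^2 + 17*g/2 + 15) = 2*(g - 1)/(2*g + 5)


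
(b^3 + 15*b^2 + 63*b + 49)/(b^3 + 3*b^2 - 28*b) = (b^2 + 8*b + 7)/(b*(b - 4))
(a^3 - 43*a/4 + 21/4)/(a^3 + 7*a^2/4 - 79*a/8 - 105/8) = 2*(2*a - 1)/(4*a + 5)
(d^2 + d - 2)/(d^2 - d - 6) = (d - 1)/(d - 3)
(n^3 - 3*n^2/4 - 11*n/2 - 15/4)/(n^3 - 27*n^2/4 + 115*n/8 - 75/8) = 2*(4*n^2 + 9*n + 5)/(8*n^2 - 30*n + 25)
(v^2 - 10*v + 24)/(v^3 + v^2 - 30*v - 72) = (v - 4)/(v^2 + 7*v + 12)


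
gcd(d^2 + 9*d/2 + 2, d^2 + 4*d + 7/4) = d + 1/2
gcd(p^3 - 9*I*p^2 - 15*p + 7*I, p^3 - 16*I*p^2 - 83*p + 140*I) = p - 7*I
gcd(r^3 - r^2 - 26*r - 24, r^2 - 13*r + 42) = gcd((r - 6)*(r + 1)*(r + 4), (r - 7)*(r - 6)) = r - 6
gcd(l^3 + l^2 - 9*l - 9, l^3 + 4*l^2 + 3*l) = l^2 + 4*l + 3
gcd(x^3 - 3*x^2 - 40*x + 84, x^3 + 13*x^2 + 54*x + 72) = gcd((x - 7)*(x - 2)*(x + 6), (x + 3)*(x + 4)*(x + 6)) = x + 6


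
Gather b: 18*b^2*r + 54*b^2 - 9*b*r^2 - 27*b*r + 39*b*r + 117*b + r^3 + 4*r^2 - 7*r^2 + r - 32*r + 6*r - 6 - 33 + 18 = b^2*(18*r + 54) + b*(-9*r^2 + 12*r + 117) + r^3 - 3*r^2 - 25*r - 21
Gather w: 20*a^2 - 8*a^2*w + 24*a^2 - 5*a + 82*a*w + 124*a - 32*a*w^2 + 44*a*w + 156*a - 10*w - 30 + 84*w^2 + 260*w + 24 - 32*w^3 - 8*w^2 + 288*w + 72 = 44*a^2 + 275*a - 32*w^3 + w^2*(76 - 32*a) + w*(-8*a^2 + 126*a + 538) + 66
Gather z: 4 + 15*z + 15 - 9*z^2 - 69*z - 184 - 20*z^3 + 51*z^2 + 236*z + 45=-20*z^3 + 42*z^2 + 182*z - 120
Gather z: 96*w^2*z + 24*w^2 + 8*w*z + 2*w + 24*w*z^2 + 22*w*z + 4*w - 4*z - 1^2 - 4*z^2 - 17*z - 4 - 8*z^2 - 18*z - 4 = 24*w^2 + 6*w + z^2*(24*w - 12) + z*(96*w^2 + 30*w - 39) - 9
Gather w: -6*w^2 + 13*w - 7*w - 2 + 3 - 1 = -6*w^2 + 6*w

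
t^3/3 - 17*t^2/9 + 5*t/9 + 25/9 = (t/3 + 1/3)*(t - 5)*(t - 5/3)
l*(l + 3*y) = l^2 + 3*l*y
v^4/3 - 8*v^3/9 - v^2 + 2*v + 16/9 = (v/3 + 1/3)*(v - 8/3)*(v - 2)*(v + 1)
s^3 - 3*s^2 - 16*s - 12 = (s - 6)*(s + 1)*(s + 2)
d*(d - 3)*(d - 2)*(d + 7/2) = d^4 - 3*d^3/2 - 23*d^2/2 + 21*d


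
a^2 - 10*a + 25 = (a - 5)^2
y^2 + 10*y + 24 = (y + 4)*(y + 6)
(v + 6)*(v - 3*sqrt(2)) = v^2 - 3*sqrt(2)*v + 6*v - 18*sqrt(2)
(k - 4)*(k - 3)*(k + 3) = k^3 - 4*k^2 - 9*k + 36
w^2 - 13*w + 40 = (w - 8)*(w - 5)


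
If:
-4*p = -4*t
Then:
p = t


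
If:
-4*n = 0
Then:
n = 0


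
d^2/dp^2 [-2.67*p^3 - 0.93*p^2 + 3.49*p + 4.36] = -16.02*p - 1.86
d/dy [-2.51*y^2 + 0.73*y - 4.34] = 0.73 - 5.02*y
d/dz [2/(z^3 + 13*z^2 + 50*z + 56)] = 2*(-3*z^2 - 26*z - 50)/(z^3 + 13*z^2 + 50*z + 56)^2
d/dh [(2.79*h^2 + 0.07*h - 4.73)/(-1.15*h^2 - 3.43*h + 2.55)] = (-9.4892*h^2 + 3.35*h - 16.0454)/(1.3225*h^4 + 7.889*h^3 + 5.8999*h^2 - 17.493*h + 6.5025)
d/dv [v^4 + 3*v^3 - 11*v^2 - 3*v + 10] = 4*v^3 + 9*v^2 - 22*v - 3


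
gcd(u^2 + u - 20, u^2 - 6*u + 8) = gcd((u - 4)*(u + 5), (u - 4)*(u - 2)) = u - 4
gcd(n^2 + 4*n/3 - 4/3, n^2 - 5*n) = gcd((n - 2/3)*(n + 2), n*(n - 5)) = 1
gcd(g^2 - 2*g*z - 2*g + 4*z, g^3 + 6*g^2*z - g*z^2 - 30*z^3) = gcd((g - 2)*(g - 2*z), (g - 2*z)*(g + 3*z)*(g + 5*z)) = -g + 2*z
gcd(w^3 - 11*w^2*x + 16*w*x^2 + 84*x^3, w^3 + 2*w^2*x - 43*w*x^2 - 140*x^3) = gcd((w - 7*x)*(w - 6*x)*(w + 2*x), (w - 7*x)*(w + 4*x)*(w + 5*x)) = -w + 7*x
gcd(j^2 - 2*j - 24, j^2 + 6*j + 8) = j + 4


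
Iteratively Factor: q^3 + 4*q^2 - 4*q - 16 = (q - 2)*(q^2 + 6*q + 8) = (q - 2)*(q + 4)*(q + 2)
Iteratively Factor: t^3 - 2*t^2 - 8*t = (t - 4)*(t^2 + 2*t) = t*(t - 4)*(t + 2)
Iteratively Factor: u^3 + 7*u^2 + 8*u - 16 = (u - 1)*(u^2 + 8*u + 16) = (u - 1)*(u + 4)*(u + 4)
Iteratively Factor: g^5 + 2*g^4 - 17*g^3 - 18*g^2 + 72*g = (g - 2)*(g^4 + 4*g^3 - 9*g^2 - 36*g) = (g - 2)*(g + 3)*(g^3 + g^2 - 12*g) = (g - 2)*(g + 3)*(g + 4)*(g^2 - 3*g) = g*(g - 2)*(g + 3)*(g + 4)*(g - 3)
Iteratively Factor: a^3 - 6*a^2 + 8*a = (a)*(a^2 - 6*a + 8) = a*(a - 2)*(a - 4)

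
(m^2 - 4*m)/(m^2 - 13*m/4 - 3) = 4*m/(4*m + 3)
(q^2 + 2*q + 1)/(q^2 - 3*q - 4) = (q + 1)/(q - 4)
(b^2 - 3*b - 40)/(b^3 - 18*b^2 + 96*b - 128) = (b + 5)/(b^2 - 10*b + 16)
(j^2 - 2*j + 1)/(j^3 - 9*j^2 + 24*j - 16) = (j - 1)/(j^2 - 8*j + 16)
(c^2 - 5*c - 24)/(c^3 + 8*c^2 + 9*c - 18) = (c - 8)/(c^2 + 5*c - 6)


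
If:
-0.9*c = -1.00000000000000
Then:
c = 1.11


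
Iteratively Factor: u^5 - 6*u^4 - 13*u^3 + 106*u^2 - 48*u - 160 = (u - 4)*(u^4 - 2*u^3 - 21*u^2 + 22*u + 40) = (u - 4)*(u - 2)*(u^3 - 21*u - 20) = (u - 5)*(u - 4)*(u - 2)*(u^2 + 5*u + 4) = (u - 5)*(u - 4)*(u - 2)*(u + 4)*(u + 1)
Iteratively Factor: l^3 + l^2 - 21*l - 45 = (l - 5)*(l^2 + 6*l + 9) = (l - 5)*(l + 3)*(l + 3)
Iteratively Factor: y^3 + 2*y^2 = (y)*(y^2 + 2*y) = y*(y + 2)*(y)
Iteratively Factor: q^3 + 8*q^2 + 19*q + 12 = (q + 3)*(q^2 + 5*q + 4) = (q + 3)*(q + 4)*(q + 1)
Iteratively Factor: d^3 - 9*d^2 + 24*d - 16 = (d - 4)*(d^2 - 5*d + 4) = (d - 4)*(d - 1)*(d - 4)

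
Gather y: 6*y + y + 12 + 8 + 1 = 7*y + 21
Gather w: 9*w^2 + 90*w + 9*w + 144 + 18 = 9*w^2 + 99*w + 162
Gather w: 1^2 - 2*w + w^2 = w^2 - 2*w + 1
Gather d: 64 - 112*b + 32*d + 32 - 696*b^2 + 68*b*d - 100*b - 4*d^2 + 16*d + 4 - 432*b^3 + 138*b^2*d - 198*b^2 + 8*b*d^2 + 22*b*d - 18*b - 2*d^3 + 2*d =-432*b^3 - 894*b^2 - 230*b - 2*d^3 + d^2*(8*b - 4) + d*(138*b^2 + 90*b + 50) + 100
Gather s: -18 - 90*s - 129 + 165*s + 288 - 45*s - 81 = 30*s + 60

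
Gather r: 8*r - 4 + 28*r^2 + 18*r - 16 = 28*r^2 + 26*r - 20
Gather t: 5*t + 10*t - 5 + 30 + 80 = 15*t + 105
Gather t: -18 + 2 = -16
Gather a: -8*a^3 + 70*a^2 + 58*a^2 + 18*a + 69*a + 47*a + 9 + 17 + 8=-8*a^3 + 128*a^2 + 134*a + 34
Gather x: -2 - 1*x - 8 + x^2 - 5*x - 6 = x^2 - 6*x - 16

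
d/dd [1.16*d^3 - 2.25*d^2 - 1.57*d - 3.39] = 3.48*d^2 - 4.5*d - 1.57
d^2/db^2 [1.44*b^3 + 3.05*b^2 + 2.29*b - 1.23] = 8.64*b + 6.1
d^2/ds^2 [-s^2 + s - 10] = -2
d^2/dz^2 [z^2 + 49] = 2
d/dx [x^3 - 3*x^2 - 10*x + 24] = 3*x^2 - 6*x - 10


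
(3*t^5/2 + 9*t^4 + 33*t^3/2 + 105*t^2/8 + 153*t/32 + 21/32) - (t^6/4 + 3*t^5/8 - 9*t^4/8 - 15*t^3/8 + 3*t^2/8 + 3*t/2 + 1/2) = -t^6/4 + 9*t^5/8 + 81*t^4/8 + 147*t^3/8 + 51*t^2/4 + 105*t/32 + 5/32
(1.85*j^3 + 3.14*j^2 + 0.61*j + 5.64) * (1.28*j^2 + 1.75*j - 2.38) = 2.368*j^5 + 7.2567*j^4 + 1.8728*j^3 + 0.813499999999999*j^2 + 8.4182*j - 13.4232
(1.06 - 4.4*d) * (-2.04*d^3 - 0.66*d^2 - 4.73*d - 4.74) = 8.976*d^4 + 0.7416*d^3 + 20.1124*d^2 + 15.8422*d - 5.0244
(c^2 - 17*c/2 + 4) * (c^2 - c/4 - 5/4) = c^4 - 35*c^3/4 + 39*c^2/8 + 77*c/8 - 5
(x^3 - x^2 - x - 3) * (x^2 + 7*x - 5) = x^5 + 6*x^4 - 13*x^3 - 5*x^2 - 16*x + 15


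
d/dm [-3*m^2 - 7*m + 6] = -6*m - 7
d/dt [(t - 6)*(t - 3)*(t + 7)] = 3*t^2 - 4*t - 45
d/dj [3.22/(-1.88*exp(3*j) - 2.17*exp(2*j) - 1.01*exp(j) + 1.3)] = (18.1608*exp(2*j) + 13.9748*exp(j) + 3.2522)*exp(j)/(1.88*exp(3*j) + 2.17*exp(2*j) + 1.01*exp(j) - 1.3)^2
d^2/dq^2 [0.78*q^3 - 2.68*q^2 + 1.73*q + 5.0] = 4.68*q - 5.36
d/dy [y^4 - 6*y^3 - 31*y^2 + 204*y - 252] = 4*y^3 - 18*y^2 - 62*y + 204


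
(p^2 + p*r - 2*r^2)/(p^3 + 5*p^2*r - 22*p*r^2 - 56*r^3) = (p - r)/(p^2 + 3*p*r - 28*r^2)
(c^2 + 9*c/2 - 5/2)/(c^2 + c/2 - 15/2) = (2*c^2 + 9*c - 5)/(2*c^2 + c - 15)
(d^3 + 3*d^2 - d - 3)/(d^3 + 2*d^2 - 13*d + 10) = (d^2 + 4*d + 3)/(d^2 + 3*d - 10)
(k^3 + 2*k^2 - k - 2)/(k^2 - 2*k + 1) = (k^2 + 3*k + 2)/(k - 1)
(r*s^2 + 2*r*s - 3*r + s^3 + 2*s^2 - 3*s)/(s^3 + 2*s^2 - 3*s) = (r + s)/s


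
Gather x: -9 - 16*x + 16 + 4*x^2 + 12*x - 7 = 4*x^2 - 4*x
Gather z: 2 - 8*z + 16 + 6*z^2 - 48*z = 6*z^2 - 56*z + 18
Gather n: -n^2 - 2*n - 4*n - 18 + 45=-n^2 - 6*n + 27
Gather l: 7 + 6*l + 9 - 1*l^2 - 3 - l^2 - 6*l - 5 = 8 - 2*l^2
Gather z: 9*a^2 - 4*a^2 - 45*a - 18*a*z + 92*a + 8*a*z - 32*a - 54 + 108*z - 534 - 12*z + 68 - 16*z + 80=5*a^2 + 15*a + z*(80 - 10*a) - 440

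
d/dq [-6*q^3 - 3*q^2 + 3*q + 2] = -18*q^2 - 6*q + 3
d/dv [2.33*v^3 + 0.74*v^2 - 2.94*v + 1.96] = 6.99*v^2 + 1.48*v - 2.94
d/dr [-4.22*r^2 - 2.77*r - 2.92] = -8.44*r - 2.77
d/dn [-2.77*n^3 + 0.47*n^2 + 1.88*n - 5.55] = -8.31*n^2 + 0.94*n + 1.88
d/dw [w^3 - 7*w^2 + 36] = w*(3*w - 14)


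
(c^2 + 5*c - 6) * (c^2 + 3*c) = c^4 + 8*c^3 + 9*c^2 - 18*c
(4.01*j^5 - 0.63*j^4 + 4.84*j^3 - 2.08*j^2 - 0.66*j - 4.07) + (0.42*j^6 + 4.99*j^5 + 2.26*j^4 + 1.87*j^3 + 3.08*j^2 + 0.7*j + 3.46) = 0.42*j^6 + 9.0*j^5 + 1.63*j^4 + 6.71*j^3 + 1.0*j^2 + 0.0399999999999999*j - 0.61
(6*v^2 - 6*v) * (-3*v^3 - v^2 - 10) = -18*v^5 + 12*v^4 + 6*v^3 - 60*v^2 + 60*v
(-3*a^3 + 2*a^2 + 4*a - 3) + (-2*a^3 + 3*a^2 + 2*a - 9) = -5*a^3 + 5*a^2 + 6*a - 12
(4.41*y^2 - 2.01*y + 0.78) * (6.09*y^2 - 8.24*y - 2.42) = 26.8569*y^4 - 48.5793*y^3 + 10.6404*y^2 - 1.563*y - 1.8876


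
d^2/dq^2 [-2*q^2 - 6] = -4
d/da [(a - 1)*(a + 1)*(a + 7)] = 3*a^2 + 14*a - 1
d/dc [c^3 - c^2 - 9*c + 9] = 3*c^2 - 2*c - 9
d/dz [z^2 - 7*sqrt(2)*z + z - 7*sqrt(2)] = 2*z - 7*sqrt(2) + 1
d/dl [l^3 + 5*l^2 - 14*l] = 3*l^2 + 10*l - 14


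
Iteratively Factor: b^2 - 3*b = (b)*(b - 3)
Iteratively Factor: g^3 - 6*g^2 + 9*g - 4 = (g - 1)*(g^2 - 5*g + 4) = (g - 4)*(g - 1)*(g - 1)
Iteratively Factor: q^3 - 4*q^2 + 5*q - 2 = (q - 2)*(q^2 - 2*q + 1) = (q - 2)*(q - 1)*(q - 1)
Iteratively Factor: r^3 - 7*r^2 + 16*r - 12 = (r - 2)*(r^2 - 5*r + 6) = (r - 2)^2*(r - 3)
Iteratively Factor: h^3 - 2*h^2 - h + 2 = (h - 1)*(h^2 - h - 2) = (h - 2)*(h - 1)*(h + 1)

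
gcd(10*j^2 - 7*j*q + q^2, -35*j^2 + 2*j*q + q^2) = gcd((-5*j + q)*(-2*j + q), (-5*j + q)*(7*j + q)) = -5*j + q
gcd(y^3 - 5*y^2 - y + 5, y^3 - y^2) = y - 1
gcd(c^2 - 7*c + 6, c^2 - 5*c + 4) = c - 1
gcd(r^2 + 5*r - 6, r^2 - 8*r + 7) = r - 1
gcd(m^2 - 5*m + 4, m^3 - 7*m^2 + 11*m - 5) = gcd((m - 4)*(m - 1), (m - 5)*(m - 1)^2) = m - 1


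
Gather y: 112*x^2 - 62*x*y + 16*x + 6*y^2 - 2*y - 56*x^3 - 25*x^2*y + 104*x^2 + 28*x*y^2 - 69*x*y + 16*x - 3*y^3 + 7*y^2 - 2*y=-56*x^3 + 216*x^2 + 32*x - 3*y^3 + y^2*(28*x + 13) + y*(-25*x^2 - 131*x - 4)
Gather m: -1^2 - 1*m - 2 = -m - 3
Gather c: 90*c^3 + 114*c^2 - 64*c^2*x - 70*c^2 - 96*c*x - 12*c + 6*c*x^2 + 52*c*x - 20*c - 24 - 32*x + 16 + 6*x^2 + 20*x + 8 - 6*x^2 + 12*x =90*c^3 + c^2*(44 - 64*x) + c*(6*x^2 - 44*x - 32)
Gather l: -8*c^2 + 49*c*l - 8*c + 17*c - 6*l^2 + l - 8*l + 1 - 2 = -8*c^2 + 9*c - 6*l^2 + l*(49*c - 7) - 1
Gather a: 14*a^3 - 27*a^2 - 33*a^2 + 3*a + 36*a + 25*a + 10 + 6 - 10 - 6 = 14*a^3 - 60*a^2 + 64*a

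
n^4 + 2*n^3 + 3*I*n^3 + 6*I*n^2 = n^2*(n + 2)*(n + 3*I)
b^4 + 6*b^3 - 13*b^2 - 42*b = b*(b - 3)*(b + 2)*(b + 7)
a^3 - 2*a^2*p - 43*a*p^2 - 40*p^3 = (a - 8*p)*(a + p)*(a + 5*p)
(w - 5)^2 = w^2 - 10*w + 25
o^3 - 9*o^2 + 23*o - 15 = (o - 5)*(o - 3)*(o - 1)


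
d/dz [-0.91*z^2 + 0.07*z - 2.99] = 0.07 - 1.82*z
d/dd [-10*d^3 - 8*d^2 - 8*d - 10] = -30*d^2 - 16*d - 8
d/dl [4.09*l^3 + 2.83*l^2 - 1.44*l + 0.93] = 12.27*l^2 + 5.66*l - 1.44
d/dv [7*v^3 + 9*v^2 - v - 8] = 21*v^2 + 18*v - 1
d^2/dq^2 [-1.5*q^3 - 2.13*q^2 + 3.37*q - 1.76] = -9.0*q - 4.26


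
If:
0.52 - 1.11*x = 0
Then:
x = 0.47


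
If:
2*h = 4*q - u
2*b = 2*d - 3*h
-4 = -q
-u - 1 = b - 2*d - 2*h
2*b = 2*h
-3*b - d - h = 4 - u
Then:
No Solution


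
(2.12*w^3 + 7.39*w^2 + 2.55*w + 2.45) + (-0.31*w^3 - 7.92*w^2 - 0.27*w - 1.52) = 1.81*w^3 - 0.53*w^2 + 2.28*w + 0.93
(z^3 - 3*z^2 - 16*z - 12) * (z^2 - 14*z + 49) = z^5 - 17*z^4 + 75*z^3 + 65*z^2 - 616*z - 588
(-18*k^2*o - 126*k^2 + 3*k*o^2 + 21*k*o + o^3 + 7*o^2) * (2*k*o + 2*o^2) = -36*k^3*o^2 - 252*k^3*o - 30*k^2*o^3 - 210*k^2*o^2 + 8*k*o^4 + 56*k*o^3 + 2*o^5 + 14*o^4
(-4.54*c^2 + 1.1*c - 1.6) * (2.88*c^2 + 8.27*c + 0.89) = -13.0752*c^4 - 34.3778*c^3 + 0.448399999999999*c^2 - 12.253*c - 1.424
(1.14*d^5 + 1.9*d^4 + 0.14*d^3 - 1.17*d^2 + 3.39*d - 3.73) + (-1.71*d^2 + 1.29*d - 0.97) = 1.14*d^5 + 1.9*d^4 + 0.14*d^3 - 2.88*d^2 + 4.68*d - 4.7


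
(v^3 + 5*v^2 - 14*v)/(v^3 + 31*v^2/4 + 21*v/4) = 4*(v - 2)/(4*v + 3)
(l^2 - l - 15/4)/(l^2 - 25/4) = (2*l + 3)/(2*l + 5)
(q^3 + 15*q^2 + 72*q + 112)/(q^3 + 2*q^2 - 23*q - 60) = (q^2 + 11*q + 28)/(q^2 - 2*q - 15)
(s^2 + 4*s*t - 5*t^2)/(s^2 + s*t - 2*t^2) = (s + 5*t)/(s + 2*t)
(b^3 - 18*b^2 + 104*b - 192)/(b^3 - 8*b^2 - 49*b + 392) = (b^2 - 10*b + 24)/(b^2 - 49)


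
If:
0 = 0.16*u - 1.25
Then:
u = 7.81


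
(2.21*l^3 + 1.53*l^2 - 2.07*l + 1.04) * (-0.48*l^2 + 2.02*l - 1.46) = -1.0608*l^5 + 3.7298*l^4 + 0.8576*l^3 - 6.9144*l^2 + 5.123*l - 1.5184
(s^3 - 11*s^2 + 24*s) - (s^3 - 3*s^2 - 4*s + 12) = -8*s^2 + 28*s - 12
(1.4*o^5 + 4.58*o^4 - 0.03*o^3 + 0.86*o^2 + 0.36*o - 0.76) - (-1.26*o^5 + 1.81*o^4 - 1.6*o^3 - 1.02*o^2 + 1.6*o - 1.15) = 2.66*o^5 + 2.77*o^4 + 1.57*o^3 + 1.88*o^2 - 1.24*o + 0.39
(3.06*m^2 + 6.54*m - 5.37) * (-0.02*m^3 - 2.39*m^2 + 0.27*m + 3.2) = -0.0612*m^5 - 7.4442*m^4 - 14.697*m^3 + 24.3921*m^2 + 19.4781*m - 17.184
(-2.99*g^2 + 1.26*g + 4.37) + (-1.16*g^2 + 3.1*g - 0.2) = -4.15*g^2 + 4.36*g + 4.17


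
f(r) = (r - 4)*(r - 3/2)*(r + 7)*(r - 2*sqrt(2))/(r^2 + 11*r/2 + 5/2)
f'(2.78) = -0.61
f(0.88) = -3.66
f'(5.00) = 2.57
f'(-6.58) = -100.35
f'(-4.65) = -1675.16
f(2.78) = 0.03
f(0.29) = -19.88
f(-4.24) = 324.63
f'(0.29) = 55.81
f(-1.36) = 115.68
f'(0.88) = 11.77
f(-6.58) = -35.16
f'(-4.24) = -364.60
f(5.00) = 1.66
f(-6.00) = -120.39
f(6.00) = 5.19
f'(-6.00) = -220.94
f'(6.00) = 4.51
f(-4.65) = 643.66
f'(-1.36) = 33.59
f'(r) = (-2*r - 11/2)*(r - 4)*(r - 3/2)*(r + 7)*(r - 2*sqrt(2))/(r^2 + 11*r/2 + 5/2)^2 + (r - 4)*(r - 3/2)*(r + 7)/(r^2 + 11*r/2 + 5/2) + (r - 4)*(r - 3/2)*(r - 2*sqrt(2))/(r^2 + 11*r/2 + 5/2) + (r - 4)*(r + 7)*(r - 2*sqrt(2))/(r^2 + 11*r/2 + 5/2) + (r - 3/2)*(r + 7)*(r - 2*sqrt(2))/(r^2 + 11*r/2 + 5/2) = 2*(4*r^5 - 4*sqrt(2)*r^4 + 36*r^4 - 44*sqrt(2)*r^3 + 53*r^3 - 419*r^2 - 193*sqrt(2)*r^2 - 325*r + 306*sqrt(2)*r + 210 + 1249*sqrt(2))/(4*r^4 + 44*r^3 + 141*r^2 + 110*r + 25)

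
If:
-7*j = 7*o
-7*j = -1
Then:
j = 1/7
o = -1/7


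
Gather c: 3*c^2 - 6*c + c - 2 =3*c^2 - 5*c - 2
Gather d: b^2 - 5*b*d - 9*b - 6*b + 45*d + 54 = b^2 - 15*b + d*(45 - 5*b) + 54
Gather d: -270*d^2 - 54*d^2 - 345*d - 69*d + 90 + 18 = -324*d^2 - 414*d + 108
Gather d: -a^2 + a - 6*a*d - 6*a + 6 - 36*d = -a^2 - 5*a + d*(-6*a - 36) + 6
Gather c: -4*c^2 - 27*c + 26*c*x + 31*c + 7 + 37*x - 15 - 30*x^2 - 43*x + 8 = -4*c^2 + c*(26*x + 4) - 30*x^2 - 6*x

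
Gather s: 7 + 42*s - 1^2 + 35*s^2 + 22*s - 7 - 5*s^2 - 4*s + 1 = 30*s^2 + 60*s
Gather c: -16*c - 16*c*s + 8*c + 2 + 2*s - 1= c*(-16*s - 8) + 2*s + 1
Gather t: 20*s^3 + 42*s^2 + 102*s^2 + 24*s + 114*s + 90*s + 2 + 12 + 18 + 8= 20*s^3 + 144*s^2 + 228*s + 40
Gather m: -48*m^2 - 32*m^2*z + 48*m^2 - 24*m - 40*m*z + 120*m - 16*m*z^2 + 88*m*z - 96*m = -32*m^2*z + m*(-16*z^2 + 48*z)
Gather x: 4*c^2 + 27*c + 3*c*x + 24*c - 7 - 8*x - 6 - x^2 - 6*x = 4*c^2 + 51*c - x^2 + x*(3*c - 14) - 13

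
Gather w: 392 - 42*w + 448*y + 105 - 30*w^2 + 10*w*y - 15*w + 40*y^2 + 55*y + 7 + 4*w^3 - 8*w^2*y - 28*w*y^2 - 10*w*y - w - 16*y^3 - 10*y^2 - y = 4*w^3 + w^2*(-8*y - 30) + w*(-28*y^2 - 58) - 16*y^3 + 30*y^2 + 502*y + 504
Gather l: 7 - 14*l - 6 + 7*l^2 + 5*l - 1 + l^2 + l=8*l^2 - 8*l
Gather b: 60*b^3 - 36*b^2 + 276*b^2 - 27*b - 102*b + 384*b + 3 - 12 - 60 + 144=60*b^3 + 240*b^2 + 255*b + 75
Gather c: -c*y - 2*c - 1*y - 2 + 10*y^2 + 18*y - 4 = c*(-y - 2) + 10*y^2 + 17*y - 6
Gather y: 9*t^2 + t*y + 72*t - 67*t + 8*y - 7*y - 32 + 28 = 9*t^2 + 5*t + y*(t + 1) - 4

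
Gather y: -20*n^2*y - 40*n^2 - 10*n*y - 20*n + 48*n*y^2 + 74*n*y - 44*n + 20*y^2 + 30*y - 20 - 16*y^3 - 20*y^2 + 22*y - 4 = -40*n^2 + 48*n*y^2 - 64*n - 16*y^3 + y*(-20*n^2 + 64*n + 52) - 24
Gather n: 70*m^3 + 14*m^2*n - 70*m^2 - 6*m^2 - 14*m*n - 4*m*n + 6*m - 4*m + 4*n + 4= 70*m^3 - 76*m^2 + 2*m + n*(14*m^2 - 18*m + 4) + 4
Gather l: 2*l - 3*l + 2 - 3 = -l - 1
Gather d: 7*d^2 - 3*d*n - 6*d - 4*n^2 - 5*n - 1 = 7*d^2 + d*(-3*n - 6) - 4*n^2 - 5*n - 1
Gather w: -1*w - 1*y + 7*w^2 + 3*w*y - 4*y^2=7*w^2 + w*(3*y - 1) - 4*y^2 - y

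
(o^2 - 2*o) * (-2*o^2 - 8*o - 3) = -2*o^4 - 4*o^3 + 13*o^2 + 6*o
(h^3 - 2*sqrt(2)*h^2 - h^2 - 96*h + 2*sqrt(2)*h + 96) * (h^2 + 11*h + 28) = h^5 - 2*sqrt(2)*h^4 + 10*h^4 - 79*h^3 - 20*sqrt(2)*h^3 - 988*h^2 - 34*sqrt(2)*h^2 - 1632*h + 56*sqrt(2)*h + 2688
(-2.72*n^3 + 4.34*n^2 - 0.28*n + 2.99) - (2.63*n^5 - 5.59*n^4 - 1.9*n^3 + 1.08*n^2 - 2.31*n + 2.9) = -2.63*n^5 + 5.59*n^4 - 0.82*n^3 + 3.26*n^2 + 2.03*n + 0.0900000000000003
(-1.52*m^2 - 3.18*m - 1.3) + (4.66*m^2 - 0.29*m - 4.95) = 3.14*m^2 - 3.47*m - 6.25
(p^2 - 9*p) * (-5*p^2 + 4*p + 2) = -5*p^4 + 49*p^3 - 34*p^2 - 18*p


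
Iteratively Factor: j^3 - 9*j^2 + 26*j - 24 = (j - 3)*(j^2 - 6*j + 8) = (j - 4)*(j - 3)*(j - 2)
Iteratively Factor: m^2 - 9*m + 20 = (m - 5)*(m - 4)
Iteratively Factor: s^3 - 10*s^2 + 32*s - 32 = (s - 4)*(s^2 - 6*s + 8) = (s - 4)*(s - 2)*(s - 4)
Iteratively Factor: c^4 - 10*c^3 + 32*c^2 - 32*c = (c)*(c^3 - 10*c^2 + 32*c - 32) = c*(c - 4)*(c^2 - 6*c + 8) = c*(c - 4)^2*(c - 2)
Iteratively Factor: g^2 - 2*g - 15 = (g - 5)*(g + 3)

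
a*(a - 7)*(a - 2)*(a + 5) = a^4 - 4*a^3 - 31*a^2 + 70*a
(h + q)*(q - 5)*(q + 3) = h*q^2 - 2*h*q - 15*h + q^3 - 2*q^2 - 15*q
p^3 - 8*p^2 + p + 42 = (p - 7)*(p - 3)*(p + 2)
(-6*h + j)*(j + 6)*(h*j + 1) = -6*h^2*j^2 - 36*h^2*j + h*j^3 + 6*h*j^2 - 6*h*j - 36*h + j^2 + 6*j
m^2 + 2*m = m*(m + 2)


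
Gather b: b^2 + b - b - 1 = b^2 - 1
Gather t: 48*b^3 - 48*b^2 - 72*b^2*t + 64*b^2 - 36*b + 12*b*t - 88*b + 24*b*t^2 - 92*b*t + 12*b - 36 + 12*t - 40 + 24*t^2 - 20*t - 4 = 48*b^3 + 16*b^2 - 112*b + t^2*(24*b + 24) + t*(-72*b^2 - 80*b - 8) - 80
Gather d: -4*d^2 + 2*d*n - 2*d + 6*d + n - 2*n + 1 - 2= -4*d^2 + d*(2*n + 4) - n - 1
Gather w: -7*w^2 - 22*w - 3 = -7*w^2 - 22*w - 3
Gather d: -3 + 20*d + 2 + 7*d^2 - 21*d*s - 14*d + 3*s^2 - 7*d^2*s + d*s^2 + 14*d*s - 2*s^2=d^2*(7 - 7*s) + d*(s^2 - 7*s + 6) + s^2 - 1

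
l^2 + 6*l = l*(l + 6)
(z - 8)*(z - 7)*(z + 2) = z^3 - 13*z^2 + 26*z + 112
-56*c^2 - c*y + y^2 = (-8*c + y)*(7*c + y)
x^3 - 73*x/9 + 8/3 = (x - 8/3)*(x - 1/3)*(x + 3)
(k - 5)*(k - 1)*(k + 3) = k^3 - 3*k^2 - 13*k + 15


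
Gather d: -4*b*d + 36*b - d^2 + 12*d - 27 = 36*b - d^2 + d*(12 - 4*b) - 27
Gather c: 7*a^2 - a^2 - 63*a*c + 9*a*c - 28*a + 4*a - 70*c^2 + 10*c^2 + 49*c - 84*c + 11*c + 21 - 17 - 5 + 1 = 6*a^2 - 24*a - 60*c^2 + c*(-54*a - 24)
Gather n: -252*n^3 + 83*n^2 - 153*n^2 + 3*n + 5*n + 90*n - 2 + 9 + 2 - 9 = -252*n^3 - 70*n^2 + 98*n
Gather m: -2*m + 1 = 1 - 2*m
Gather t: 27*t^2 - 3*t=27*t^2 - 3*t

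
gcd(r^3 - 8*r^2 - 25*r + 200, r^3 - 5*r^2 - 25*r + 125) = r^2 - 25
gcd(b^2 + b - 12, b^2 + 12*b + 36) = 1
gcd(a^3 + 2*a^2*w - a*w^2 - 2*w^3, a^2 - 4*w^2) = a + 2*w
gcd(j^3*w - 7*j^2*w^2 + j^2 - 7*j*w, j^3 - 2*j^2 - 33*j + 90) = 1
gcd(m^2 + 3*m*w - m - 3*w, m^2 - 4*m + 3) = m - 1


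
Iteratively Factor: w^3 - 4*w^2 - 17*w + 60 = (w + 4)*(w^2 - 8*w + 15) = (w - 3)*(w + 4)*(w - 5)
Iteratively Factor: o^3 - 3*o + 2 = (o - 1)*(o^2 + o - 2) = (o - 1)*(o + 2)*(o - 1)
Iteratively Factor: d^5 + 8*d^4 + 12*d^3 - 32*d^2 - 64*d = (d - 2)*(d^4 + 10*d^3 + 32*d^2 + 32*d) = d*(d - 2)*(d^3 + 10*d^2 + 32*d + 32) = d*(d - 2)*(d + 4)*(d^2 + 6*d + 8) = d*(d - 2)*(d + 2)*(d + 4)*(d + 4)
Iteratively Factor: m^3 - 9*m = (m + 3)*(m^2 - 3*m) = m*(m + 3)*(m - 3)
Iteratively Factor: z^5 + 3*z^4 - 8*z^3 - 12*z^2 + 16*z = (z)*(z^4 + 3*z^3 - 8*z^2 - 12*z + 16) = z*(z + 2)*(z^3 + z^2 - 10*z + 8) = z*(z - 2)*(z + 2)*(z^2 + 3*z - 4) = z*(z - 2)*(z + 2)*(z + 4)*(z - 1)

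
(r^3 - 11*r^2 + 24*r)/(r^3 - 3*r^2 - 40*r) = (r - 3)/(r + 5)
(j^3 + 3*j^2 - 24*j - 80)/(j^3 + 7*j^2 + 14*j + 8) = (j^2 - j - 20)/(j^2 + 3*j + 2)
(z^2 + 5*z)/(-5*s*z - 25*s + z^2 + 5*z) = z/(-5*s + z)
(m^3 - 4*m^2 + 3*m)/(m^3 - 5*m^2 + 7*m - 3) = m/(m - 1)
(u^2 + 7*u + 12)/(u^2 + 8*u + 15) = (u + 4)/(u + 5)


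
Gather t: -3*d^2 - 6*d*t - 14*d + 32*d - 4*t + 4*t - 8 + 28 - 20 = -3*d^2 - 6*d*t + 18*d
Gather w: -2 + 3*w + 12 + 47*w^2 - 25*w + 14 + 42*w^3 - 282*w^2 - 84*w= 42*w^3 - 235*w^2 - 106*w + 24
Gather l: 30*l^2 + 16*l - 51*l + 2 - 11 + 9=30*l^2 - 35*l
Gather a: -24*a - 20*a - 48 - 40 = -44*a - 88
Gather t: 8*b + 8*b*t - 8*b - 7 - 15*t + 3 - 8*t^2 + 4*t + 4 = -8*t^2 + t*(8*b - 11)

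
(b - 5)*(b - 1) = b^2 - 6*b + 5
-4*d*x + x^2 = x*(-4*d + x)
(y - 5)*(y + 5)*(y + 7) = y^3 + 7*y^2 - 25*y - 175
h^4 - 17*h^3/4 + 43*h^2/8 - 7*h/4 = h*(h - 2)*(h - 7/4)*(h - 1/2)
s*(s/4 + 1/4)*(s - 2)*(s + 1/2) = s^4/4 - s^3/8 - 5*s^2/8 - s/4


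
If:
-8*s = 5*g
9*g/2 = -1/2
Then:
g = -1/9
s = 5/72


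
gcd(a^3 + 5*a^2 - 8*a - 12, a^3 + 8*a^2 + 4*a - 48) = a^2 + 4*a - 12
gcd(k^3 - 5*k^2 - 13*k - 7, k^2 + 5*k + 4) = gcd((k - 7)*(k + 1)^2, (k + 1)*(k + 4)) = k + 1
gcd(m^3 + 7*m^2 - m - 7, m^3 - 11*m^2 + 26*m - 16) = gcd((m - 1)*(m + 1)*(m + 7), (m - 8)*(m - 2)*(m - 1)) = m - 1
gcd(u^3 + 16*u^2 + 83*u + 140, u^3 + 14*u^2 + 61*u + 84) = u^2 + 11*u + 28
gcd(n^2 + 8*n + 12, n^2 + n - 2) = n + 2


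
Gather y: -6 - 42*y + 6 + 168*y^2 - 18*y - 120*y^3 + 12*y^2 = -120*y^3 + 180*y^2 - 60*y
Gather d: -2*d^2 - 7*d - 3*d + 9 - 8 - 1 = -2*d^2 - 10*d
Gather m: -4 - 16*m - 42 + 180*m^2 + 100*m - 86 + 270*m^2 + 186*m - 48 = 450*m^2 + 270*m - 180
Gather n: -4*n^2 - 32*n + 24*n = -4*n^2 - 8*n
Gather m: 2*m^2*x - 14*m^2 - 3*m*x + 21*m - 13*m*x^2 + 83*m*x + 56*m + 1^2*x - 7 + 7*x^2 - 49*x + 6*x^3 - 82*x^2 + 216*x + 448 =m^2*(2*x - 14) + m*(-13*x^2 + 80*x + 77) + 6*x^3 - 75*x^2 + 168*x + 441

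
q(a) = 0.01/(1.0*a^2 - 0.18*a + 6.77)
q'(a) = 0.01*(0.18 - 2.0*a)/(1.0*a^2 - 0.18*a + 6.77)^2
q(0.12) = 0.00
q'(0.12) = -0.00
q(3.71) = 0.00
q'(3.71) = -0.00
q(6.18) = 0.00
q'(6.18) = -0.00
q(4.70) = 0.00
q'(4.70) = -0.00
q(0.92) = 0.00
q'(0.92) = -0.00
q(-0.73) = 0.00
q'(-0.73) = 0.00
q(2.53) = 0.00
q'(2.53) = -0.00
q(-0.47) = 0.00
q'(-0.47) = 0.00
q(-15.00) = 0.00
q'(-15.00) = 0.00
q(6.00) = 0.00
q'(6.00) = -0.00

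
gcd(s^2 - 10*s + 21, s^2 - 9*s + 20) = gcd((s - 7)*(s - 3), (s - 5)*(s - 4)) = 1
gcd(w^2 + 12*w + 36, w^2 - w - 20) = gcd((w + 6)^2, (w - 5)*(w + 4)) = 1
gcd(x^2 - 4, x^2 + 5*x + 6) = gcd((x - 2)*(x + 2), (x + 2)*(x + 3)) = x + 2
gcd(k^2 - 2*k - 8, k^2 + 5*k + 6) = k + 2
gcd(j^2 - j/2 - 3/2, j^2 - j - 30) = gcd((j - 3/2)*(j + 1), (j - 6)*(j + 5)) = 1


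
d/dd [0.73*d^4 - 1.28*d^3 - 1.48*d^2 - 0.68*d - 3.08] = 2.92*d^3 - 3.84*d^2 - 2.96*d - 0.68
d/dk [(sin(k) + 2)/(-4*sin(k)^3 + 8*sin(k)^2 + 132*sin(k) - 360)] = (sin(k)^3 + 2*sin(k)^2 - 4*sin(k) - 78)*cos(k)/(2*(sin(k)^3 - 2*sin(k)^2 - 33*sin(k) + 90)^2)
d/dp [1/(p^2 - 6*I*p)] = 2*(-p + 3*I)/(p^2*(p - 6*I)^2)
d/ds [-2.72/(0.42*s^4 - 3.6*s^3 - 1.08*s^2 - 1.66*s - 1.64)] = (4.5696*s^3 - 29.376*s^2 - 5.8752*s - 4.5152)/(-0.42*s^4 + 3.6*s^3 + 1.08*s^2 + 1.66*s + 1.64)^2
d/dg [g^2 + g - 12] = 2*g + 1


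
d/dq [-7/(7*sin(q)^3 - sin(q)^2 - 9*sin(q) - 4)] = 7*(21*sin(q)^2 - 2*sin(q) - 9)*cos(q)/(-7*sin(q)^3 + sin(q)^2 + 9*sin(q) + 4)^2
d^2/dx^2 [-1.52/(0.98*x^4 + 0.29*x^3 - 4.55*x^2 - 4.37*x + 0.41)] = ((17.8752*x^2 + 2.6448*x - 13.832)*(0.98*x^4 + 0.29*x^3 - 4.55*x^2 - 4.37*x + 0.41) - 1.52*(3.92*x^3 + 0.87*x^2 - 9.1*x - 4.37)*(7.84*x^3 + 1.74*x^2 - 18.2*x - 8.74))/(0.98*x^4 + 0.29*x^3 - 4.55*x^2 - 4.37*x + 0.41)^3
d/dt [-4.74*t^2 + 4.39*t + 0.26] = 4.39 - 9.48*t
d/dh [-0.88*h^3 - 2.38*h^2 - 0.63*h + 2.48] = -2.64*h^2 - 4.76*h - 0.63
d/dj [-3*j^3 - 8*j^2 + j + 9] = -9*j^2 - 16*j + 1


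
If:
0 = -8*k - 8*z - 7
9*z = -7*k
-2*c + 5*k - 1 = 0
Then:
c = -331/32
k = -63/16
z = 49/16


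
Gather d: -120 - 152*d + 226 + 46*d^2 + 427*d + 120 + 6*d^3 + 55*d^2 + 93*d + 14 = 6*d^3 + 101*d^2 + 368*d + 240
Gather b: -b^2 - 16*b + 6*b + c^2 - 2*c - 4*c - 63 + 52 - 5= -b^2 - 10*b + c^2 - 6*c - 16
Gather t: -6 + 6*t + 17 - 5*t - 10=t + 1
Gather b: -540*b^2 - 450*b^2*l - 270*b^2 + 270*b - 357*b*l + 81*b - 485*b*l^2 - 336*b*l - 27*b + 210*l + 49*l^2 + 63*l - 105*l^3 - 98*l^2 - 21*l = b^2*(-450*l - 810) + b*(-485*l^2 - 693*l + 324) - 105*l^3 - 49*l^2 + 252*l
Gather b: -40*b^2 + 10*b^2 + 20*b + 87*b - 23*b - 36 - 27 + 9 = -30*b^2 + 84*b - 54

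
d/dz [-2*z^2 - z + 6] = -4*z - 1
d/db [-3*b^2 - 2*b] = -6*b - 2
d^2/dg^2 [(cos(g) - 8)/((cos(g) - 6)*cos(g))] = (26*sin(g)^4/cos(g)^3 + sin(g)^2 - 143 + 292/cos(g) + 288/cos(g)^2 - 602/cos(g)^3)/(cos(g) - 6)^3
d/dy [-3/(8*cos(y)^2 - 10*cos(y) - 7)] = 6*(5 - 8*cos(y))*sin(y)/(-8*cos(y)^2 + 10*cos(y) + 7)^2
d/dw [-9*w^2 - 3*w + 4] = -18*w - 3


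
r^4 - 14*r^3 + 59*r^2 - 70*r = r*(r - 7)*(r - 5)*(r - 2)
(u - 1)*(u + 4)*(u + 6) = u^3 + 9*u^2 + 14*u - 24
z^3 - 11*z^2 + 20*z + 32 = (z - 8)*(z - 4)*(z + 1)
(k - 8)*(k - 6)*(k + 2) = k^3 - 12*k^2 + 20*k + 96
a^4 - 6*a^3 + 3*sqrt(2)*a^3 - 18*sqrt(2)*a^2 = a^2*(a - 6)*(a + 3*sqrt(2))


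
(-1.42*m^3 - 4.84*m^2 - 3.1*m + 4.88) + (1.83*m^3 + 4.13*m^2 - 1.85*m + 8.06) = 0.41*m^3 - 0.71*m^2 - 4.95*m + 12.94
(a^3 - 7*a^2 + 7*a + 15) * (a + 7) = a^4 - 42*a^2 + 64*a + 105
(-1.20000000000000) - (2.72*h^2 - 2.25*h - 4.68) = -2.72*h^2 + 2.25*h + 3.48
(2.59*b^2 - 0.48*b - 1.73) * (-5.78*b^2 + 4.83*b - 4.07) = -14.9702*b^4 + 15.2841*b^3 - 2.8603*b^2 - 6.4023*b + 7.0411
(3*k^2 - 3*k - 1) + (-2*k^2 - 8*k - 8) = k^2 - 11*k - 9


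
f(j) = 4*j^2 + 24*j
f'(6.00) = 72.00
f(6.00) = 288.00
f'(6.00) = 72.00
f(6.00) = 288.00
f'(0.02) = 24.16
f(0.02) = 0.48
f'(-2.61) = 3.12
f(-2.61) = -35.39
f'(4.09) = 56.72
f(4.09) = 165.07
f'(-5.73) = -21.84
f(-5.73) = -6.19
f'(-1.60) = 11.20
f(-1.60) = -28.16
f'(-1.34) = 13.28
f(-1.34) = -24.98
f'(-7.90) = -39.20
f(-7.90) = 60.04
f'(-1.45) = 12.40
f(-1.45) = -26.39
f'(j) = 8*j + 24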